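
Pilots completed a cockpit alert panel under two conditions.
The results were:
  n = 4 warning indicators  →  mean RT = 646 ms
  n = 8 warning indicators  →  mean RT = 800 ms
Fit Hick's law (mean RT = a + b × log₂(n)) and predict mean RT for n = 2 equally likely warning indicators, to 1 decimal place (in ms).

Solve the two-equation system in a and b:
  b = (800 − 646) / (log₂ 8 − log₂ 4) = 154 / (3 − 2) = 154.000 ms/bit
  a = 646 − 154.000 × 2 = 338.000 ms
Then RT(2) = 338.000 + 154.000 × log₂ 2 = 338.000 + 154.000 × 1 ≈ 492.000 ms.

492.0 ms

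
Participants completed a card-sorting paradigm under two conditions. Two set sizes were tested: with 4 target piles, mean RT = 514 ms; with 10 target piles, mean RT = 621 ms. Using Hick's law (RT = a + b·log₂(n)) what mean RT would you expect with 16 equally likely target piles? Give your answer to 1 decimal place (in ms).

Solve the two-equation system in a and b:
  b = (621 − 514) / (log₂ 10 − log₂ 4) = 107 / (3.3219 − 2) = 80.942 ms/bit
  a = 514 − 80.942 × 2 = 352.115 ms
Then RT(16) = 352.115 + 80.942 × log₂ 16 = 352.115 + 80.942 × 4 ≈ 675.885 ms.

675.9 ms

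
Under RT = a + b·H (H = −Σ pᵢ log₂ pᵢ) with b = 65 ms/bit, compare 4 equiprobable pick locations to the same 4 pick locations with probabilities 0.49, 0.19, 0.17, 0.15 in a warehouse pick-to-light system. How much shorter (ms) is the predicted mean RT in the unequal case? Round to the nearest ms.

The RT saving is b·ΔH. Equiprobable H₀ = log₂(4) = 2.0000 bits; with the given probabilities H = 1.8046 bits.
b·(H₀ − H) = 65 × (2.0000 − 1.8046) = 12.70 ms.

13 ms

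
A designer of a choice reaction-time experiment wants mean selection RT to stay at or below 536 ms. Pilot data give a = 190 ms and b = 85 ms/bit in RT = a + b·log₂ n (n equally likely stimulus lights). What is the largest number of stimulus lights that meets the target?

16

Set 190 + 85·log₂ n ≤ 536 → log₂ n ≤ (536 − 190)/85 = 4.0706.
So n ≤ 2^4.0706 = 16.802; the largest integer n is 16.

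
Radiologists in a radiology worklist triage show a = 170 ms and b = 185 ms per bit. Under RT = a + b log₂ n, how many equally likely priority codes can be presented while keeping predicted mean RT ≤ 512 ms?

3

185·log₂ n ≤ 512 − 170 = 342, giving log₂ n ≤ 1.8486 and n ≤ 3.602. The largest whole number is 3.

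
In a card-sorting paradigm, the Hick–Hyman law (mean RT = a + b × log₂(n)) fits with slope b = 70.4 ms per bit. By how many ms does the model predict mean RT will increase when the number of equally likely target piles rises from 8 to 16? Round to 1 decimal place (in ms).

ΔRT = (a + b log₂ n₂) − (a + b log₂ n₁) = b·(log₂ n₂ − log₂ n₁).
log₂(16) − log₂(8) = log₂(16/8) = log₂(2) = 1.
ΔRT = 70.4 × 1.0000 = 70.400 ms.

70.4 ms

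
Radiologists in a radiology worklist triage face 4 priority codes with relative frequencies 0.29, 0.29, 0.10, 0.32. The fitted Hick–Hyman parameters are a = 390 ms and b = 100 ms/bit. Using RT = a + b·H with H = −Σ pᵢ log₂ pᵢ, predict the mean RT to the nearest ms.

H = 0.29·log₂(1/0.29) + 0.29·log₂(1/0.29) + 0.10·log₂(1/0.10) + 0.32·log₂(1/0.32) = 1.8940 bits.
RT = 390 + 100 × 1.8940 = 579.40 ms.

579 ms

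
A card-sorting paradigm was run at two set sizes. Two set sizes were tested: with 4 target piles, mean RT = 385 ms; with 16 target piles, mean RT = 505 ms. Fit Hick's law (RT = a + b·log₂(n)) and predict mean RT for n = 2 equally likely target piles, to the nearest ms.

325 ms

With log₂ n on the abscissa the relation is linear; from the two conditions:
  b = (505 − 385) / (log₂ 16 − log₂ 4) = 120 / (4 − 2) = 60 ms/bit
  a = 385 − 60 × 2 = 265 ms
Then RT(2) = 265 + 60 × log₂ 2 = 265 + 60 × 1 ≈ 325.000 ms.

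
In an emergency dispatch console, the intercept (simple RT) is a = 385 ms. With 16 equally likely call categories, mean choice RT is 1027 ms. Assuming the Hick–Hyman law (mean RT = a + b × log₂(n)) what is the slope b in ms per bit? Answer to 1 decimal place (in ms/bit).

16 alternatives carry log₂ 16 = 4 bits; the choice cost is 1027 − 385 = 642 ms, so b = 642/4 = 160.500 ms/bit.

160.5 ms/bit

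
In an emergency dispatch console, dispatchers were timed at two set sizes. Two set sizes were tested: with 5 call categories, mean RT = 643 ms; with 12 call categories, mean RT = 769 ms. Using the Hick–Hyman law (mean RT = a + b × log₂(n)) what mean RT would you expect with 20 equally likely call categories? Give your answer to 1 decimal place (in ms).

842.5 ms

With log₂ n on the abscissa the relation is linear; from the two conditions:
  b = (769 − 643) / (log₂ 12 − log₂ 5) = 126 / (3.5850 − 2.3219) = 99.760 ms/bit
  a = 643 − 99.760 × 2.3219 = 411.365 ms
Then RT(20) = 411.365 + 99.760 × log₂ 20 = 411.365 + 99.760 × 4.3219 ≈ 842.520 ms.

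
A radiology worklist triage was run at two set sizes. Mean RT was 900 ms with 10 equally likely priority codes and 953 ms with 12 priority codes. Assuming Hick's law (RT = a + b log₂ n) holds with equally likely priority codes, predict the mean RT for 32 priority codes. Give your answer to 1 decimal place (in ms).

1238.1 ms

Solve the two-equation system in a and b:
  b = (953 − 900) / (log₂ 12 − log₂ 10) = 53 / (3.5850 − 3.3219) = 201.495 ms/bit
  a = 900 − 201.495 × 3.3219 = 230.650 ms
Then RT(32) = 230.650 + 201.495 × log₂ 32 = 230.650 + 201.495 × 5 ≈ 1238.122 ms.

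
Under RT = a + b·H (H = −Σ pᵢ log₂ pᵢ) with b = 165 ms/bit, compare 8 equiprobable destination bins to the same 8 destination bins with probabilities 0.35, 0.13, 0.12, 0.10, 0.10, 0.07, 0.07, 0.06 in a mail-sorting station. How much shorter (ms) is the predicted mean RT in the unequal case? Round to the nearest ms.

Equiprobable entropy H₀ = log₂ 8 = 3.0000 bits.
Skewed entropy H = −Σ pᵢ log₂ pᵢ = 2.7248 bits.
ΔRT = b·(H₀ − H) = 165 × 0.2752 = 45.40 ms.

45 ms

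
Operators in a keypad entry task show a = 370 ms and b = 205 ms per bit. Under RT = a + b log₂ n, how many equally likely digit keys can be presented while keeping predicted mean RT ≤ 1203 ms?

205·log₂ n ≤ 1203 − 370 = 833, giving log₂ n ≤ 4.0634 and n ≤ 16.719. The largest whole number is 16.

16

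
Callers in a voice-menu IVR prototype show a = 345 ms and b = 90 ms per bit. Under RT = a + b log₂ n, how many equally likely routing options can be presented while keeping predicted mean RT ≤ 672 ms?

12

Set 345 + 90·log₂ n ≤ 672 → log₂ n ≤ (672 − 345)/90 = 3.6333.
So n ≤ 2^3.6333 = 12.409; the largest integer n is 12.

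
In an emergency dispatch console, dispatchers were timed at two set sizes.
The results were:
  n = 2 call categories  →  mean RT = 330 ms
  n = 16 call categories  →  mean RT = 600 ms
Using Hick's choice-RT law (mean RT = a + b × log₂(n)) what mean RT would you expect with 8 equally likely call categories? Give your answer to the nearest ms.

510 ms

Solve the two-equation system in a and b:
  b = (600 − 330) / (log₂ 16 − log₂ 2) = 270 / (4 − 1) = 90 ms/bit
  a = 330 − 90 × 1 = 240 ms
Then RT(8) = 240 + 90 × log₂ 8 = 240 + 90 × 3 ≈ 510.000 ms.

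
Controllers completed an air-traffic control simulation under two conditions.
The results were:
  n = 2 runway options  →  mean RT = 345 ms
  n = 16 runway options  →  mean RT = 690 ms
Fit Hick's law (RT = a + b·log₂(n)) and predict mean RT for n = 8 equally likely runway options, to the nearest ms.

With log₂ n on the abscissa the relation is linear; from the two conditions:
  b = (690 − 345) / (log₂ 16 − log₂ 2) = 345 / (4 − 1) = 115 ms/bit
  a = 345 − 115 × 1 = 230 ms
Then RT(8) = 230 + 115 × log₂ 8 = 230 + 115 × 3 ≈ 575.000 ms.

575 ms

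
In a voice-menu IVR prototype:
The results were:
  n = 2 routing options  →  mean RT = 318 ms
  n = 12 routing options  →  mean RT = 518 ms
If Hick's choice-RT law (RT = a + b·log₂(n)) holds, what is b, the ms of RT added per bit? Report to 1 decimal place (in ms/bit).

77.4 ms/bit

The slope on a log₂ axis is (518 − 318) / (3.5850 − 1) = 77.371 ms/bit.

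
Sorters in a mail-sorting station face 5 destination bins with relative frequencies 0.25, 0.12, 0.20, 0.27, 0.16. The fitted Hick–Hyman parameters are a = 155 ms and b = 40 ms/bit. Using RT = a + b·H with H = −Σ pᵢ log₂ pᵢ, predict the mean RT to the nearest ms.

Entropy contributions −pᵢ log₂ pᵢ: 0.5000, 0.3671, 0.4644, 0.5100, 0.4230; sum H = 2.2645 bits.
RT = a + bH = 155 + 40·2.2645 = 245.58 ms.

246 ms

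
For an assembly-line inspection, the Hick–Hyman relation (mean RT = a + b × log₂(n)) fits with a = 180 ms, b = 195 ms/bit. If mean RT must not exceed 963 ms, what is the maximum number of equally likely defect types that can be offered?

16

Set 180 + 195·log₂ n ≤ 963 → log₂ n ≤ (963 − 180)/195 = 4.0154.
So n ≤ 2^4.0154 = 16.172; the largest integer n is 16.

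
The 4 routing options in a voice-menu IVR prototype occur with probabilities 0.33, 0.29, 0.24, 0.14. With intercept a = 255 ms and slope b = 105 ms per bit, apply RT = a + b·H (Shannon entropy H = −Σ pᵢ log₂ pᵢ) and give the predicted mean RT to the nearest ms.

Entropy contributions −pᵢ log₂ pᵢ: 0.5278, 0.5179, 0.4941, 0.3971; sum H = 1.9370 bits.
RT = a + bH = 255 + 105·1.9370 = 458.38 ms.

458 ms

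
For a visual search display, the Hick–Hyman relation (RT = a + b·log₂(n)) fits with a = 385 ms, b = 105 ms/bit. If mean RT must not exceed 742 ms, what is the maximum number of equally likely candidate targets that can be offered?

Set 385 + 105·log₂ n ≤ 742 → log₂ n ≤ (742 − 385)/105 = 3.4000.
So n ≤ 2^3.4000 = 10.556; the largest integer n is 10.

10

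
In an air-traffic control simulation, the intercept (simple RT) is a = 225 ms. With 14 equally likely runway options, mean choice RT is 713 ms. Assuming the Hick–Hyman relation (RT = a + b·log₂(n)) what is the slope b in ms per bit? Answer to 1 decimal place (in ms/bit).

log₂(14) = 3.8074 bits.
b = (RT − a)/log₂ n = (713 − 225) / 3.8074 = 128.173 ms/bit.

128.2 ms/bit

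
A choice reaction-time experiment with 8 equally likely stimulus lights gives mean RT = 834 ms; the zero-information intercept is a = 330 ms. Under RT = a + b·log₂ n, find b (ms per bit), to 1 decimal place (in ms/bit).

168.0 ms/bit

log₂(8) = 3 bits.
b = (RT − a)/log₂ n = (834 − 330) / 3 = 168.000 ms/bit.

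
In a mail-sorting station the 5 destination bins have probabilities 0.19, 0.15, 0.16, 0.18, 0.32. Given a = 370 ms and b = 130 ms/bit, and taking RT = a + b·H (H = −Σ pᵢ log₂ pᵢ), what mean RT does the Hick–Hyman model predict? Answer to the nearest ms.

664 ms

Entropy contributions −pᵢ log₂ pᵢ: 0.4552, 0.4105, 0.4230, 0.4453, 0.5260; sum H = 2.2601 bits.
RT = a + bH = 370 + 130·2.2601 = 663.82 ms.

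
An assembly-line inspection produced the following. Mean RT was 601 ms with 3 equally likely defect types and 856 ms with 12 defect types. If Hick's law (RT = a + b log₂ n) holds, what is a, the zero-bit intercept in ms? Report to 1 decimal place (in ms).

b = (RT₂ − RT₁)/(log₂ n₂ − log₂ n₁) = (856 − 601)/(3.5850 − 1.5850) = 127.500 ms/bit.
Intercept: a = 601 − 127.500·log₂(3) = 398.917 ms.

398.9 ms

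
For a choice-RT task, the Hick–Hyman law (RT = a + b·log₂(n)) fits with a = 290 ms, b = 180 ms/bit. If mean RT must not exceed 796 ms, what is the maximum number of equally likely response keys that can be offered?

7

Set 290 + 180·log₂ n ≤ 796 → log₂ n ≤ (796 − 290)/180 = 2.8111.
So n ≤ 2^2.8111 = 7.018; the largest integer n is 7.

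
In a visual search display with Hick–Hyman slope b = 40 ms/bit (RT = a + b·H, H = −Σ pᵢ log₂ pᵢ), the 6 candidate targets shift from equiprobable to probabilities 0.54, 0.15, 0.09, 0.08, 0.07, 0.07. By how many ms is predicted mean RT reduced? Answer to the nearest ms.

Equiprobable entropy H₀ = log₂ 6 = 2.5850 bits.
Skewed entropy H = −Σ pᵢ log₂ pᵢ = 2.0319 bits.
ΔRT = b·(H₀ − H) = 40 × 0.5531 = 22.12 ms.

22 ms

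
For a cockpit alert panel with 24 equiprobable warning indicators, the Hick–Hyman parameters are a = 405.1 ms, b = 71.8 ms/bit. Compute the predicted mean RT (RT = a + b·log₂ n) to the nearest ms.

734 ms

log₂(24) = 4.5850 bits, so RT = 405.1 + 71.8 × 4.5850 ≈ 734.300 ms.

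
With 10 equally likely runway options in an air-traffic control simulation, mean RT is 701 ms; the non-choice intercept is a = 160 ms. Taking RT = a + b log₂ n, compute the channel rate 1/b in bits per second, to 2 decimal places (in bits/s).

6.14 bits/s

Choice component = 701 − 160 = 541 ms over log₂(10) = 3.3219 bits.
b = 541 / 3.3219 = 162.857 ms/bit, so 1/b = 6.140 bits/s.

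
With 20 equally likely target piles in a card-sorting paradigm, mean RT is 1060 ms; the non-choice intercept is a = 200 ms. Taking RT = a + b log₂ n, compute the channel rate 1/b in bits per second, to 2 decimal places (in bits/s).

5.03 bits/s

b = (1060 − 200)/log₂ 20 = 860/4.3219 = 198.985 ms per bit = 0.19899 s/bit; the reciprocal is 5.025 bits/s.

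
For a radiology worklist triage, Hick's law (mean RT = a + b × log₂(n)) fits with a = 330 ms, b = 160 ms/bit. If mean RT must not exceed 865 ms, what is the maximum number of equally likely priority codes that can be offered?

Information budget: (865 − 330)/160 = 3.3438 bits, so n ≤ 2^3.3438 = 10.152 → at most 10.

10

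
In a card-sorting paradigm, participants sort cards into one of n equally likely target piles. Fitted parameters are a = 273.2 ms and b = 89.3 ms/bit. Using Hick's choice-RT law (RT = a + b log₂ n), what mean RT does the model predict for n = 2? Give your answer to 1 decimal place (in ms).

362.5 ms

log₂(2) = 1 bits, so RT = 273.2 + 89.3 × 1 ≈ 362.500 ms.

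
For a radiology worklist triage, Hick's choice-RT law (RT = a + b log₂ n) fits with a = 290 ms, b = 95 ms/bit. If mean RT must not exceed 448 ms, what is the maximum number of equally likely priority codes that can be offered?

Information budget: (448 − 290)/95 = 1.6632 bits, so n ≤ 2^1.6632 = 3.167 → at most 3.

3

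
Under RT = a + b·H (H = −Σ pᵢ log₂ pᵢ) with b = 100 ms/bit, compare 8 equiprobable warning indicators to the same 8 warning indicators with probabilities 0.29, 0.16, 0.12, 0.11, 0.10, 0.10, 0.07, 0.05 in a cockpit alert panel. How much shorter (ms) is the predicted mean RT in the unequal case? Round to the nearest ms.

19 ms

Equiprobable entropy H₀ = log₂ 8 = 3.0000 bits.
Skewed entropy H = −Σ pᵢ log₂ pᵢ = 2.8073 bits.
ΔRT = b·(H₀ − H) = 100 × 0.1927 = 19.27 ms.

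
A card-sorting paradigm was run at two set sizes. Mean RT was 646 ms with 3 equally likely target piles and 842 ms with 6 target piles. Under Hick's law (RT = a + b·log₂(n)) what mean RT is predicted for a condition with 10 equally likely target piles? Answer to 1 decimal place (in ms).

986.4 ms

Fit slope and intercept:
  b = (842 − 646) / (log₂ 6 − log₂ 3) = 196 / (2.5850 − 1.5850) = 196.000 ms/bit
  a = 646 − 196.000 × 1.5850 = 335.347 ms
Then RT(10) = 335.347 + 196.000 × log₂ 10 = 335.347 + 196.000 × 3.3219 ≈ 986.445 ms.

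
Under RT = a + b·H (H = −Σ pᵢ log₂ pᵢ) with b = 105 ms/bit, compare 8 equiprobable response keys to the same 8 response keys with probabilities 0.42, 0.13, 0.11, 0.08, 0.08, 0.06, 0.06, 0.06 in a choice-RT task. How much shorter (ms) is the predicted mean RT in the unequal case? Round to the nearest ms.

45 ms

The RT saving is b·ΔH. Equiprobable H₀ = log₂(8) = 3.0000 bits; with the given probabilities H = 2.5722 bits.
b·(H₀ − H) = 105 × (3.0000 − 2.5722) = 44.92 ms.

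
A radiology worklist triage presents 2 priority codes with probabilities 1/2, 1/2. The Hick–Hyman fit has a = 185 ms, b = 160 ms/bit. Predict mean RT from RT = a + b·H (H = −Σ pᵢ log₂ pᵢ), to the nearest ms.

H = −Σ pᵢ log₂ pᵢ = 0.5·1 + 0.5·1 = 1.000 bits.
RT = 185 + 160 × 1.000 = 345.00 ms.

345 ms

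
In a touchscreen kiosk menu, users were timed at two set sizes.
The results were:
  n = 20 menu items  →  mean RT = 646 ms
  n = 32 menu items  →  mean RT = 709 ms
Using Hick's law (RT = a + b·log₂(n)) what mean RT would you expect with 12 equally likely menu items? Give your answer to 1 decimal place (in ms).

577.5 ms

Fit slope and intercept:
  b = (709 − 646) / (log₂ 32 − log₂ 20) = 63 / (5 − 4.3219) = 92.911 ms/bit
  a = 646 − 92.911 × 4.3219 = 244.447 ms
Then RT(12) = 244.447 + 92.911 × log₂ 12 = 244.447 + 92.911 × 3.5850 ≈ 577.528 ms.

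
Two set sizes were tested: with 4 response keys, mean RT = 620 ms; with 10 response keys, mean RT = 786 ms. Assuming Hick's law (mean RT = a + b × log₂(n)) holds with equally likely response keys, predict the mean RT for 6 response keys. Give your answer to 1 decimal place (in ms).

693.5 ms

Solve the two-equation system in a and b:
  b = (786 − 620) / (log₂ 10 − log₂ 4) = 166 / (3.3219 − 2) = 125.574 ms/bit
  a = 620 − 125.574 × 2 = 368.852 ms
Then RT(6) = 368.852 + 125.574 × log₂ 6 = 368.852 + 125.574 × 2.5850 ≈ 693.456 ms.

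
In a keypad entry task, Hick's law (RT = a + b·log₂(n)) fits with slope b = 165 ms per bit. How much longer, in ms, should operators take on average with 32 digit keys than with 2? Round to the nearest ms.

The intercept a cancels: ΔRT = b·(log₂ n₂ − log₂ n₁) = b·log₂(n₂/n₁).
log₂(32) − log₂(2) = log₂(32/2) = log₂(16) = 4.
ΔRT = 165 × 4.0000 = 660.000 ms.

660 ms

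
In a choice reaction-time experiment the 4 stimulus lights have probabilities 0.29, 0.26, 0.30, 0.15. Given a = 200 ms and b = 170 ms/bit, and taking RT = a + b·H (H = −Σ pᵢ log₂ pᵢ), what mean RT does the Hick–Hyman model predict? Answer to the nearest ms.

Entropy contributions −pᵢ log₂ pᵢ: 0.5179, 0.5053, 0.5211, 0.4105; sum H = 1.9548 bits.
RT = a + bH = 200 + 170·1.9548 = 532.32 ms.

532 ms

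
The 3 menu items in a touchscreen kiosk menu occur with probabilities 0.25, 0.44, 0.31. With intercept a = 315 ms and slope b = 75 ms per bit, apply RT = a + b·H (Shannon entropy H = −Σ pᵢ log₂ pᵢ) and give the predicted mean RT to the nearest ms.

431 ms

H = 0.25·log₂(1/0.25) + 0.44·log₂(1/0.44) + 0.31·log₂(1/0.31) = 1.5449 bits.
RT = 315 + 75 × 1.5449 = 430.87 ms.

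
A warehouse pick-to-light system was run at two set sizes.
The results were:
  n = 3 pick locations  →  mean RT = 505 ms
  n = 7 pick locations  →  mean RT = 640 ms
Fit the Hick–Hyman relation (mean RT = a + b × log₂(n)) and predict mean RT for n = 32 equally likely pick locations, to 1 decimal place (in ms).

RT is linear in log₂ n, so two points fix the line:
  b = (640 − 505) / (log₂ 7 − log₂ 3) = 135 / (2.8074 − 1.5850) = 110.439 ms/bit
  a = 505 − 110.439 × 1.5850 = 329.958 ms
Then RT(32) = 329.958 + 110.439 × log₂ 32 = 329.958 + 110.439 × 5 ≈ 882.154 ms.

882.2 ms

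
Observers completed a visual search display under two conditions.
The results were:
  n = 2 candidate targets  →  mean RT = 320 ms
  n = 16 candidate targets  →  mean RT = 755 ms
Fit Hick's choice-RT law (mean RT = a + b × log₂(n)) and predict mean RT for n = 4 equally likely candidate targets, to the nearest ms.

Fit slope and intercept:
  b = (755 − 320) / (log₂ 16 − log₂ 2) = 435 / (4 − 1) = 145 ms/bit
  a = 320 − 145 × 1 = 175 ms
Then RT(4) = 175 + 145 × log₂ 4 = 175 + 145 × 2 ≈ 465.000 ms.

465 ms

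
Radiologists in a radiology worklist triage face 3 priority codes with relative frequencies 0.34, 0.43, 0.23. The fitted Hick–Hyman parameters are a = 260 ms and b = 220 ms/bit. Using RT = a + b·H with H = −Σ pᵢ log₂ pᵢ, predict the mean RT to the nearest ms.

599 ms

Entropy contributions −pᵢ log₂ pᵢ: 0.5292, 0.5236, 0.4877; sum H = 1.5404 bits.
RT = a + bH = 260 + 220·1.5404 = 598.89 ms.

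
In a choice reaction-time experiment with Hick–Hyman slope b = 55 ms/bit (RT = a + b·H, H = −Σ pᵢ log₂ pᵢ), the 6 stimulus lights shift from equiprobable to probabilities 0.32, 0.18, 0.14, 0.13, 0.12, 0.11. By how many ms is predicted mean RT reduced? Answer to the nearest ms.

6 ms

Equiprobable entropy H₀ = log₂ 6 = 2.5850 bits.
Skewed entropy H = −Σ pᵢ log₂ pᵢ = 2.4684 bits.
ΔRT = b·(H₀ − H) = 55 × 0.1165 = 6.41 ms.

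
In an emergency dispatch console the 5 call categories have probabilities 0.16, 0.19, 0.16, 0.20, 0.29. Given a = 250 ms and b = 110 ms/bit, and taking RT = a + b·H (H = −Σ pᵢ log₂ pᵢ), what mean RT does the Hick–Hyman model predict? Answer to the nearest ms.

501 ms

H = 0.16·log₂(1/0.16) + 0.19·log₂(1/0.19) + 0.16·log₂(1/0.16) + 0.20·log₂(1/0.20) + 0.29·log₂(1/0.29) = 2.2835 bits.
RT = 250 + 110 × 2.2835 = 501.19 ms.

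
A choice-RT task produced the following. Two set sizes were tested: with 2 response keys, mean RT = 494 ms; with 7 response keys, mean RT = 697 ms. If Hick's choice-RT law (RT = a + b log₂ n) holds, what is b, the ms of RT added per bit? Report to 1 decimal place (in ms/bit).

112.3 ms/bit

b = (RT₂ − RT₁)/(log₂ n₂ − log₂ n₁) = (697 − 494)/(2.8074 − 1) = 112.319 ms/bit.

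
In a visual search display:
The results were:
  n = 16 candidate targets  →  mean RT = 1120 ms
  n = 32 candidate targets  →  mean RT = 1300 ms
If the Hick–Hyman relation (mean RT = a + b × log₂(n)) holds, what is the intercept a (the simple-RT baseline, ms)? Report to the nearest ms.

400 ms

The slope on a log₂ axis is (1300 − 1120) / (5 − 4) = 180 ms/bit.
Intercept: a = 1120 − 180·log₂(16) = 400.000 ms.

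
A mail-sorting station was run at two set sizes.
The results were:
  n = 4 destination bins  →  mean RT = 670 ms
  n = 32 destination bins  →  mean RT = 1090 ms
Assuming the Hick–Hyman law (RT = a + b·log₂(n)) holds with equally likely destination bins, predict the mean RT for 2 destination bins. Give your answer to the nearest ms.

530 ms

Fit slope and intercept:
  b = (1090 − 670) / (log₂ 32 − log₂ 4) = 420 / (5 − 2) = 140 ms/bit
  a = 670 − 140 × 2 = 390 ms
Then RT(2) = 390 + 140 × log₂ 2 = 390 + 140 × 1 ≈ 530.000 ms.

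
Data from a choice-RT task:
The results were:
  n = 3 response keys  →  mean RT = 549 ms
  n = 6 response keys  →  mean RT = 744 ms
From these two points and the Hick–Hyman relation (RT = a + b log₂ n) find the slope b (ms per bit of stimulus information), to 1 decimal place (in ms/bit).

195.0 ms/bit

The slope on a log₂ axis is (744 − 549) / (2.5850 − 1.5850) = 195.000 ms/bit.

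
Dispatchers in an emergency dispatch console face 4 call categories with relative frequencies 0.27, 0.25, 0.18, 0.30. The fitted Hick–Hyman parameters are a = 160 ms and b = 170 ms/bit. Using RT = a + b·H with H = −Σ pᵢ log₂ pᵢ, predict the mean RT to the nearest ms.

496 ms

H = 0.27·log₂(1/0.27) + 0.25·log₂(1/0.25) + 0.18·log₂(1/0.18) + 0.30·log₂(1/0.30) = 1.9764 bits.
RT = 160 + 170 × 1.9764 = 495.99 ms.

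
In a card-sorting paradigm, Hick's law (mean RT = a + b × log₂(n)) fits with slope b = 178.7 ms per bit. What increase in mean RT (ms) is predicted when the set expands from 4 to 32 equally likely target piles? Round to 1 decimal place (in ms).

536.1 ms

Only the slope matters, since a is common to both: ΔRT = b·log₂(n₂/n₁).
log₂(32) − log₂(4) = log₂(32/4) = log₂(8) = 3.
ΔRT = 178.7 × 3.0000 = 536.100 ms.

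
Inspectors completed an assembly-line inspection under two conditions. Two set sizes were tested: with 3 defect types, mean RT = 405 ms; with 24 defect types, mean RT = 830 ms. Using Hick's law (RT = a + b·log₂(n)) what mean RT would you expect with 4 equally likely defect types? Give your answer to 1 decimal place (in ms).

With log₂ n on the abscissa the relation is linear; from the two conditions:
  b = (830 − 405) / (log₂ 24 − log₂ 3) = 425 / (4.5850 − 1.5850) = 141.667 ms/bit
  a = 405 − 141.667 × 1.5850 = 180.464 ms
Then RT(4) = 180.464 + 141.667 × log₂ 4 = 180.464 + 141.667 × 2 ≈ 463.797 ms.

463.8 ms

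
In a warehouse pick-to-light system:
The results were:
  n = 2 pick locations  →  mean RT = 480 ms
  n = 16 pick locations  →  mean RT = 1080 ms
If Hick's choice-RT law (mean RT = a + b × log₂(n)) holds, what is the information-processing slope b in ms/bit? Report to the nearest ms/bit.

200 ms/bit

Slope: b = (1080 − 480) / (log₂ 16 − log₂ 2) = 600/3.0000 = 200 ms/bit.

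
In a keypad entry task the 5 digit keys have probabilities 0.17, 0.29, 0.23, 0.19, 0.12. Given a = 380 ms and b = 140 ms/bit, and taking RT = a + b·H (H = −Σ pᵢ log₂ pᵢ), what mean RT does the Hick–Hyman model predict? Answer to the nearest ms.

Entropy contributions −pᵢ log₂ pᵢ: 0.4346, 0.5179, 0.4877, 0.4552, 0.3671; sum H = 2.2625 bits.
RT = a + bH = 380 + 140·2.2625 = 696.74 ms.

697 ms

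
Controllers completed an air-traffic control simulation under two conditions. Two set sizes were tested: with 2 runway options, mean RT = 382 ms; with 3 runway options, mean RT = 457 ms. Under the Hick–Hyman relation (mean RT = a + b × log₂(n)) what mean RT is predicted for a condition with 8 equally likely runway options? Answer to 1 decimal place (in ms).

638.4 ms

Fit slope and intercept:
  b = (457 − 382) / (log₂ 3 − log₂ 2) = 75 / (1.5850 − 1) = 128.213 ms/bit
  a = 382 − 128.213 × 1 = 253.787 ms
Then RT(8) = 253.787 + 128.213 × log₂ 8 = 253.787 + 128.213 × 3 ≈ 638.427 ms.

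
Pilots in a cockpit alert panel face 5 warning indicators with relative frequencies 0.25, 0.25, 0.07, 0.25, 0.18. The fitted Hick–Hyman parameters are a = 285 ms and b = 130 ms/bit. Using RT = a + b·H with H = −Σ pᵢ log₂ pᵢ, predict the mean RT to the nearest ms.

573 ms

H = 0.25·log₂(1/0.25) + 0.25·log₂(1/0.25) + 0.07·log₂(1/0.07) + 0.25·log₂(1/0.25) + 0.18·log₂(1/0.18) = 2.2139 bits.
RT = 285 + 130 × 2.2139 = 572.80 ms.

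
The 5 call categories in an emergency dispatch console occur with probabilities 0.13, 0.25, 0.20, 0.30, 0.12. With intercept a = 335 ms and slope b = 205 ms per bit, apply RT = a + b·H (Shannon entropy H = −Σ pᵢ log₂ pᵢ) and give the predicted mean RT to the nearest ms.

H = 0.13·log₂(1/0.13) + 0.25·log₂(1/0.25) + 0.20·log₂(1/0.20) + 0.30·log₂(1/0.30) + 0.12·log₂(1/0.12) = 2.2352 bits.
RT = 335 + 205 × 2.2352 = 793.21 ms.

793 ms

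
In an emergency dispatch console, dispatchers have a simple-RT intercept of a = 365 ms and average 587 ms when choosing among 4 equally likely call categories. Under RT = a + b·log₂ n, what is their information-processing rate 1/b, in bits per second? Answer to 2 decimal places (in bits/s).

b = (587 − 365)/log₂ 4 = 222/2 = 111.000 ms per bit = 0.11100 s/bit; the reciprocal is 9.009 bits/s.

9.01 bits/s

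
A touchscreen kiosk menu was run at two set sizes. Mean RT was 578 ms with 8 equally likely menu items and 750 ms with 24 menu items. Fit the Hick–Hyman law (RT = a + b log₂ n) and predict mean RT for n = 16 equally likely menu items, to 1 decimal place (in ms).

686.5 ms

Fit slope and intercept:
  b = (750 − 578) / (log₂ 24 − log₂ 8) = 172 / (4.5850 − 3) = 108.520 ms/bit
  a = 578 − 108.520 × 3 = 252.440 ms
Then RT(16) = 252.440 + 108.520 × log₂ 16 = 252.440 + 108.520 × 4 ≈ 686.520 ms.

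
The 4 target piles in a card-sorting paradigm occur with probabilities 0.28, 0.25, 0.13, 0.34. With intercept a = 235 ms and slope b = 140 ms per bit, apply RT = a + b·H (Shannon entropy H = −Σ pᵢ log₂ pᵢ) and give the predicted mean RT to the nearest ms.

505 ms

Entropy contributions −pᵢ log₂ pᵢ: 0.5142, 0.5000, 0.3826, 0.5292; sum H = 1.9260 bits.
RT = a + bH = 235 + 140·1.9260 = 504.65 ms.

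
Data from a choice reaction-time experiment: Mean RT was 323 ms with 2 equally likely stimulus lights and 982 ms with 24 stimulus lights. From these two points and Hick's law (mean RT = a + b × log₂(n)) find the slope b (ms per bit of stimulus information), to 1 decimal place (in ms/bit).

The slope on a log₂ axis is (982 − 323) / (4.5850 − 1) = 183.823 ms/bit.

183.8 ms/bit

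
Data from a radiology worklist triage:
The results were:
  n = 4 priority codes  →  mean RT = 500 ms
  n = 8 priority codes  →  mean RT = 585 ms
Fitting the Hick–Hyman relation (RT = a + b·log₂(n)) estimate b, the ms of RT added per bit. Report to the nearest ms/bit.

b = (RT₂ − RT₁)/(log₂ n₂ − log₂ n₁) = (585 − 500)/(3 − 2) = 85 ms/bit.

85 ms/bit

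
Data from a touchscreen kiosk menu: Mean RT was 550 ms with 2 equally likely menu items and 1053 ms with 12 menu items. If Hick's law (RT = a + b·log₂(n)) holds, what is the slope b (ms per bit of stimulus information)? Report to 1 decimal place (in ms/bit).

b = (RT₂ − RT₁)/(log₂ n₂ − log₂ n₁) = (1053 − 550)/(3.5850 − 1) = 194.587 ms/bit.

194.6 ms/bit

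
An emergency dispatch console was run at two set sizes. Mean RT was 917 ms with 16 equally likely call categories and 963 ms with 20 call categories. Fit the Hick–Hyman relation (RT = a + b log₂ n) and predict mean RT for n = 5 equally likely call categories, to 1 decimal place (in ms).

677.2 ms

RT is linear in log₂ n, so two points fix the line:
  b = (963 − 917) / (log₂ 20 − log₂ 16) = 46 / (4.3219 − 4) = 142.889 ms/bit
  a = 917 − 142.889 × 4 = 345.444 ms
Then RT(5) = 345.444 + 142.889 × log₂ 5 = 345.444 + 142.889 × 2.3219 ≈ 677.222 ms.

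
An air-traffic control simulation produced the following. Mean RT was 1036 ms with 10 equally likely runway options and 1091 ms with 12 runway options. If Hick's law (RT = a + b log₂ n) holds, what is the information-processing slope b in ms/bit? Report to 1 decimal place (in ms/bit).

209.1 ms/bit

The slope on a log₂ axis is (1091 − 1036) / (3.5850 − 3.3219) = 209.098 ms/bit.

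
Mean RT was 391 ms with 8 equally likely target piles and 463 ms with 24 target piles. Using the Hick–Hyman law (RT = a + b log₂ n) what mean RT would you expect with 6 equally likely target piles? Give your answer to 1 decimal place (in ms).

372.1 ms

Fit slope and intercept:
  b = (463 − 391) / (log₂ 24 − log₂ 8) = 72 / (4.5850 − 3) = 45.427 ms/bit
  a = 391 − 45.427 × 3 = 254.719 ms
Then RT(6) = 254.719 + 45.427 × log₂ 6 = 254.719 + 45.427 × 2.5850 ≈ 372.146 ms.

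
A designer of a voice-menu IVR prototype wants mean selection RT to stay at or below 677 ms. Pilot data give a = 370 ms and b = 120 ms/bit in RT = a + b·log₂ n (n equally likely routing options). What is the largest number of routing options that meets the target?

5

Set 370 + 120·log₂ n ≤ 677 → log₂ n ≤ (677 − 370)/120 = 2.5583.
So n ≤ 2^2.5583 = 5.890; the largest integer n is 5.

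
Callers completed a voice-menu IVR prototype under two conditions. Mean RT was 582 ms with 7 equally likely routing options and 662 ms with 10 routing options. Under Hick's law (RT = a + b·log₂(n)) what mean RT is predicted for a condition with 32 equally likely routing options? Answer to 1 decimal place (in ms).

922.9 ms

RT is linear in log₂ n, so two points fix the line:
  b = (662 − 582) / (log₂ 10 − log₂ 7) = 80 / (3.3219 − 2.8074) = 155.469 ms/bit
  a = 582 − 155.469 × 2.8074 = 145.544 ms
Then RT(32) = 145.544 + 155.469 × log₂ 32 = 145.544 + 155.469 × 5 ≈ 922.888 ms.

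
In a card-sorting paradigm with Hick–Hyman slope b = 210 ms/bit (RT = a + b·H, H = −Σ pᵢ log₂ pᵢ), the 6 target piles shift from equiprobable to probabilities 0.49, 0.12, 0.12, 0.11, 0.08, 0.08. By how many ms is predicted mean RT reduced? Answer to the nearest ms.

87 ms

Equiprobable entropy H₀ = log₂ 6 = 2.5850 bits.
Skewed entropy H = −Σ pᵢ log₂ pᵢ = 2.1717 bits.
ΔRT = b·(H₀ − H) = 210 × 0.4132 = 86.78 ms.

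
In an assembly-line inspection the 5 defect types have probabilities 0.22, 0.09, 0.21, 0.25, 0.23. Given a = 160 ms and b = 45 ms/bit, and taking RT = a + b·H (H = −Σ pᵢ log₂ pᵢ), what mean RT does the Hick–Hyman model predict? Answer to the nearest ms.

261 ms

Entropy contributions −pᵢ log₂ pᵢ: 0.4806, 0.3127, 0.4728, 0.5000, 0.4877; sum H = 2.2537 bits.
RT = a + bH = 160 + 45·2.2537 = 261.42 ms.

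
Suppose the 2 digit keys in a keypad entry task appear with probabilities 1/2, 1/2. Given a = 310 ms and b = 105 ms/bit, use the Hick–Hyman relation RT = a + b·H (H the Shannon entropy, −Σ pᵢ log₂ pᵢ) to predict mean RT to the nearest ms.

Each term −pᵢ log₂ pᵢ: 0.5·1 + 0.5·1; summed, H = 1.000 bits.
Mean RT = a + bH = 310 + 105·1.000 = 415.00 ms.

415 ms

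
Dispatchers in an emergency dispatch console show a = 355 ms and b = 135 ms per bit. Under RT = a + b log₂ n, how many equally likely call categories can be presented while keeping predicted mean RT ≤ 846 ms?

Set 355 + 135·log₂ n ≤ 846 → log₂ n ≤ (846 − 355)/135 = 3.6370.
So n ≤ 2^3.6370 = 12.441; the largest integer n is 12.

12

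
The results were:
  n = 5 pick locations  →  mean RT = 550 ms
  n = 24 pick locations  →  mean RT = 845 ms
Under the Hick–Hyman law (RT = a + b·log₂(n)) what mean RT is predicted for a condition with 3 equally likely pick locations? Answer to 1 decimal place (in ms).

Fit slope and intercept:
  b = (845 − 550) / (log₂ 24 − log₂ 5) = 295 / (4.5850 − 2.3219) = 130.356 ms/bit
  a = 550 − 130.356 × 2.3219 = 247.323 ms
Then RT(3) = 247.323 + 130.356 × log₂ 3 = 247.323 + 130.356 × 1.5850 ≈ 453.932 ms.

453.9 ms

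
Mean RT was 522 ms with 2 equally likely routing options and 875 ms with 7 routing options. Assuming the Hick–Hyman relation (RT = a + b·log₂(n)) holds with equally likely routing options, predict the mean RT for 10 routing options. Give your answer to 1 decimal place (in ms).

975.5 ms

Solve the two-equation system in a and b:
  b = (875 − 522) / (log₂ 7 − log₂ 2) = 353 / (2.8074 − 1) = 195.313 ms/bit
  a = 522 − 195.313 × 1 = 326.687 ms
Then RT(10) = 326.687 + 195.313 × log₂ 10 = 326.687 + 195.313 × 3.3219 ≈ 975.503 ms.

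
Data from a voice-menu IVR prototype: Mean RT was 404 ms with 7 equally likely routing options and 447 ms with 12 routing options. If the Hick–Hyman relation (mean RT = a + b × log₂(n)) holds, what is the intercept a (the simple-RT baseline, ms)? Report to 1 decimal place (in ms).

b = (RT₂ − RT₁)/(log₂ n₂ − log₂ n₁) = (447 − 404)/(3.5850 − 2.8074) = 55.298 ms/bit.
a = RT₁ − b·log₂ n₁ = 404 − 55.298 × 2.8074 = 248.759 ms.

248.8 ms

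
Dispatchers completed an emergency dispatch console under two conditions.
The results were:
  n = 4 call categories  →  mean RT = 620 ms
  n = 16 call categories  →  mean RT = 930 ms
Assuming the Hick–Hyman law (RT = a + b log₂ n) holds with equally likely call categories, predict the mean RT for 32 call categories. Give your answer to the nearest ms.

With log₂ n on the abscissa the relation is linear; from the two conditions:
  b = (930 − 620) / (log₂ 16 − log₂ 4) = 310 / (4 − 2) = 155 ms/bit
  a = 620 − 155 × 2 = 310 ms
Then RT(32) = 310 + 155 × log₂ 32 = 310 + 155 × 5 ≈ 1085.000 ms.

1085 ms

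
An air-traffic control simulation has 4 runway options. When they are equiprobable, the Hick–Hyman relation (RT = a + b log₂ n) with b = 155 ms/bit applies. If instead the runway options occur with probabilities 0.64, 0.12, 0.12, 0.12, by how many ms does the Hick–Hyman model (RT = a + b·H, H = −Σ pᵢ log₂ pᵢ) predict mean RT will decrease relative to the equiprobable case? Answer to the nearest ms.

Equiprobable entropy H₀ = log₂ 4 = 2.0000 bits.
Skewed entropy H = −Σ pᵢ log₂ pᵢ = 1.5133 bits.
ΔRT = b·(H₀ − H) = 155 × 0.4867 = 75.44 ms.

75 ms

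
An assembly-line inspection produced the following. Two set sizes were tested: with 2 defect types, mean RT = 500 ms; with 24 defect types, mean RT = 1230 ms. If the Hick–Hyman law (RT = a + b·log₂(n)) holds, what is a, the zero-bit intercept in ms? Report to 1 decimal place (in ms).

The slope on a log₂ axis is (1230 − 500) / (4.5850 − 1) = 203.628 ms/bit.
Intercept: a = 500 − 203.628·log₂(2) = 296.372 ms.

296.4 ms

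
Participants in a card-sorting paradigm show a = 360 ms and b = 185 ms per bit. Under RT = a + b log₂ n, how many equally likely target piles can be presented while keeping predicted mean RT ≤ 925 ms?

185·log₂ n ≤ 925 − 360 = 565, giving log₂ n ≤ 3.0541 and n ≤ 8.305. The largest whole number is 8.

8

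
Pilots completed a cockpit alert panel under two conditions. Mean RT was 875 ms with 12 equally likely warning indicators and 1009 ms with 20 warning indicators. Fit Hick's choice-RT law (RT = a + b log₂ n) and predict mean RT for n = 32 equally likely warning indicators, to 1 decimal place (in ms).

Fit slope and intercept:
  b = (1009 − 875) / (log₂ 20 − log₂ 12) = 134 / (4.3219 − 3.5850) = 181.827 ms/bit
  a = 875 − 181.827 × 3.5850 = 223.158 ms
Then RT(32) = 223.158 + 181.827 × log₂ 32 = 223.158 + 181.827 × 5 ≈ 1132.292 ms.

1132.3 ms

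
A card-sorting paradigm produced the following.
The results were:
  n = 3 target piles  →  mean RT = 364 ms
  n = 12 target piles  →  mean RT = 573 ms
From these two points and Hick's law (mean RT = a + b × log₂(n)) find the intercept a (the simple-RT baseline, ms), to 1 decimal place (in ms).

198.4 ms

The slope on a log₂ axis is (573 − 364) / (3.5850 − 1.5850) = 104.500 ms/bit.
Intercept: a = 364 − 104.500·log₂(3) = 198.371 ms.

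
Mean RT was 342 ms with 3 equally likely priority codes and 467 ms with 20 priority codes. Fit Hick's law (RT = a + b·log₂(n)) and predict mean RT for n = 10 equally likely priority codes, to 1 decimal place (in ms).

Solve the two-equation system in a and b:
  b = (467 − 342) / (log₂ 20 − log₂ 3) = 125 / (4.3219 − 1.5850) = 45.671 ms/bit
  a = 342 − 45.671 × 1.5850 = 269.613 ms
Then RT(10) = 269.613 + 45.671 × log₂ 10 = 269.613 + 45.671 × 3.3219 ≈ 421.329 ms.

421.3 ms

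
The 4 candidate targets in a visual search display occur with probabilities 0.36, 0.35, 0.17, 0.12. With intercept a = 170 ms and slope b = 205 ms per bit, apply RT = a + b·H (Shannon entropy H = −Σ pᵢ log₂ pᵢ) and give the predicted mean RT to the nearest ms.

Entropy contributions −pᵢ log₂ pᵢ: 0.5306, 0.5301, 0.4346, 0.3671; sum H = 1.8624 bits.
RT = a + bH = 170 + 205·1.8624 = 551.79 ms.

552 ms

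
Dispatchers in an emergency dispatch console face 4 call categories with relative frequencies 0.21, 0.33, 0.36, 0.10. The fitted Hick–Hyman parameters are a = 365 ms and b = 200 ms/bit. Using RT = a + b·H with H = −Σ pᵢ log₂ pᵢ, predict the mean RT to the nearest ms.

738 ms

Entropy contributions −pᵢ log₂ pᵢ: 0.4728, 0.5278, 0.5306, 0.3322; sum H = 1.8635 bits.
RT = a + bH = 365 + 200·1.8635 = 737.69 ms.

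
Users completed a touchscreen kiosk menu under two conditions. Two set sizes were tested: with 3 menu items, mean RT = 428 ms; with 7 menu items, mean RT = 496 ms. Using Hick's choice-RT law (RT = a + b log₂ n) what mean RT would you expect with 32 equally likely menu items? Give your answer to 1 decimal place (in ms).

618.0 ms

Solve the two-equation system in a and b:
  b = (496 − 428) / (log₂ 7 − log₂ 3) = 68 / (2.8074 − 1.5850) = 55.629 ms/bit
  a = 428 − 55.629 × 1.5850 = 339.831 ms
Then RT(32) = 339.831 + 55.629 × log₂ 32 = 339.831 + 55.629 × 5 ≈ 617.974 ms.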